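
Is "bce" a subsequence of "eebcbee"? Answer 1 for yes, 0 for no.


Check if "bce" is a subsequence of "eebcbee"
Greedy scan:
  Position 0 ('e'): no match needed
  Position 1 ('e'): no match needed
  Position 2 ('b'): matches sub[0] = 'b'
  Position 3 ('c'): matches sub[1] = 'c'
  Position 4 ('b'): no match needed
  Position 5 ('e'): matches sub[2] = 'e'
  Position 6 ('e'): no match needed
All 3 characters matched => is a subsequence

1


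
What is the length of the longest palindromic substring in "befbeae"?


Input: "befbeae"
Checking substrings for palindromes:
  [4:7] "eae" (len 3) => palindrome
Longest palindromic substring: "eae" with length 3

3


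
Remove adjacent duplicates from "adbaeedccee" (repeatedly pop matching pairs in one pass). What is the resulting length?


Input: adbaeedccee
Stack-based adjacent duplicate removal:
  Read 'a': push. Stack: a
  Read 'd': push. Stack: ad
  Read 'b': push. Stack: adb
  Read 'a': push. Stack: adba
  Read 'e': push. Stack: adbae
  Read 'e': matches stack top 'e' => pop. Stack: adba
  Read 'd': push. Stack: adbad
  Read 'c': push. Stack: adbadc
  Read 'c': matches stack top 'c' => pop. Stack: adbad
  Read 'e': push. Stack: adbade
  Read 'e': matches stack top 'e' => pop. Stack: adbad
Final stack: "adbad" (length 5)

5


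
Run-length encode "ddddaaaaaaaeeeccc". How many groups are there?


Input: ddddaaaaaaaeeeccc
Scanning for consecutive runs:
  Group 1: 'd' x 4 (positions 0-3)
  Group 2: 'a' x 7 (positions 4-10)
  Group 3: 'e' x 3 (positions 11-13)
  Group 4: 'c' x 3 (positions 14-16)
Total groups: 4

4


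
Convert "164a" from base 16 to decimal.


Input: "164a" in base 16
Positional expansion:
  Digit '1' (value 1) x 16^3 = 4096
  Digit '6' (value 6) x 16^2 = 1536
  Digit '4' (value 4) x 16^1 = 64
  Digit 'a' (value 10) x 16^0 = 10
Sum = 5706

5706


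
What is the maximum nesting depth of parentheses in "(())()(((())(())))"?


Input: "(())()(((())(())))"
Tracking depth:
  Position 0 '(': depth becomes 1
  Position 1 '(': depth becomes 2
  Position 2 ')': depth becomes 1
  Position 3 ')': depth becomes 0
  Position 4 '(': depth becomes 1
  Position 5 ')': depth becomes 0
  Position 6 '(': depth becomes 1
  Position 7 '(': depth becomes 2
  Position 8 '(': depth becomes 3
  Position 9 '(': depth becomes 4
  Position 10 ')': depth becomes 3
  Position 11 ')': depth becomes 2
  Position 12 '(': depth becomes 3
  Position 13 '(': depth becomes 4
  Position 14 ')': depth becomes 3
  Position 15 ')': depth becomes 2
  Position 16 ')': depth becomes 1
  Position 17 ')': depth becomes 0
Maximum depth reached: 4

4


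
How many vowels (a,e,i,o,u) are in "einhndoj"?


Input: einhndoj
Checking each character:
  'e' at position 0: vowel (running total: 1)
  'i' at position 1: vowel (running total: 2)
  'n' at position 2: consonant
  'h' at position 3: consonant
  'n' at position 4: consonant
  'd' at position 5: consonant
  'o' at position 6: vowel (running total: 3)
  'j' at position 7: consonant
Total vowels: 3

3


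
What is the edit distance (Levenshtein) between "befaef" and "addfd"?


Computing edit distance: "befaef" -> "addfd"
DP table:
           a    d    d    f    d
      0    1    2    3    4    5
  b   1    1    2    3    4    5
  e   2    2    2    3    4    5
  f   3    3    3    3    3    4
  a   4    3    4    4    4    4
  e   5    4    4    5    5    5
  f   6    5    5    5    5    6
Edit distance = dp[6][5] = 6

6


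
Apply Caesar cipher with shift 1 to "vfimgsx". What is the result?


Caesar cipher: shift "vfimgsx" by 1
  'v' (pos 21) + 1 = pos 22 = 'w'
  'f' (pos 5) + 1 = pos 6 = 'g'
  'i' (pos 8) + 1 = pos 9 = 'j'
  'm' (pos 12) + 1 = pos 13 = 'n'
  'g' (pos 6) + 1 = pos 7 = 'h'
  's' (pos 18) + 1 = pos 19 = 't'
  'x' (pos 23) + 1 = pos 24 = 'y'
Result: wgjnhty

wgjnhty


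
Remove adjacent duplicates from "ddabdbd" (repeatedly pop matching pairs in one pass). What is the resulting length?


Input: ddabdbd
Stack-based adjacent duplicate removal:
  Read 'd': push. Stack: d
  Read 'd': matches stack top 'd' => pop. Stack: (empty)
  Read 'a': push. Stack: a
  Read 'b': push. Stack: ab
  Read 'd': push. Stack: abd
  Read 'b': push. Stack: abdb
  Read 'd': push. Stack: abdbd
Final stack: "abdbd" (length 5)

5


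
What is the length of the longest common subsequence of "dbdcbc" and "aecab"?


LCS of "dbdcbc" and "aecab"
DP table:
           a    e    c    a    b
      0    0    0    0    0    0
  d   0    0    0    0    0    0
  b   0    0    0    0    0    1
  d   0    0    0    0    0    1
  c   0    0    0    1    1    1
  b   0    0    0    1    1    2
  c   0    0    0    1    1    2
LCS length = dp[6][5] = 2

2


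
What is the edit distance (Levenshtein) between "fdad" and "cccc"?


Computing edit distance: "fdad" -> "cccc"
DP table:
           c    c    c    c
      0    1    2    3    4
  f   1    1    2    3    4
  d   2    2    2    3    4
  a   3    3    3    3    4
  d   4    4    4    4    4
Edit distance = dp[4][4] = 4

4


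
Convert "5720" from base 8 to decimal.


Input: "5720" in base 8
Positional expansion:
  Digit '5' (value 5) x 8^3 = 2560
  Digit '7' (value 7) x 8^2 = 448
  Digit '2' (value 2) x 8^1 = 16
  Digit '0' (value 0) x 8^0 = 0
Sum = 3024

3024


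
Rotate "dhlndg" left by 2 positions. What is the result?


Input: "dhlndg", rotate left by 2
First 2 characters: "dh"
Remaining characters: "lndg"
Concatenate remaining + first: "lndg" + "dh" = "lndgdh"

lndgdh


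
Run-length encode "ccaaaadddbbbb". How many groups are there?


Input: ccaaaadddbbbb
Scanning for consecutive runs:
  Group 1: 'c' x 2 (positions 0-1)
  Group 2: 'a' x 4 (positions 2-5)
  Group 3: 'd' x 3 (positions 6-8)
  Group 4: 'b' x 4 (positions 9-12)
Total groups: 4

4


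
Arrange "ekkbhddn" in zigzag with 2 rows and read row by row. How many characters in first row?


Zigzag "ekkbhddn" into 2 rows:
Placing characters:
  'e' => row 0
  'k' => row 1
  'k' => row 0
  'b' => row 1
  'h' => row 0
  'd' => row 1
  'd' => row 0
  'n' => row 1
Rows:
  Row 0: "ekhd"
  Row 1: "kbdn"
First row length: 4

4


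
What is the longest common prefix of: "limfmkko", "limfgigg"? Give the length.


Words: limfmkko, limfgigg
  Position 0: all 'l' => match
  Position 1: all 'i' => match
  Position 2: all 'm' => match
  Position 3: all 'f' => match
  Position 4: ('m', 'g') => mismatch, stop
LCP = "limf" (length 4)

4


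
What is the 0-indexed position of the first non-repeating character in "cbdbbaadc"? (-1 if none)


Input: cbdbbaadc
Character frequencies:
  'a': 2
  'b': 3
  'c': 2
  'd': 2
Scanning left to right for freq == 1:
  Position 0 ('c'): freq=2, skip
  Position 1 ('b'): freq=3, skip
  Position 2 ('d'): freq=2, skip
  Position 3 ('b'): freq=3, skip
  Position 4 ('b'): freq=3, skip
  Position 5 ('a'): freq=2, skip
  Position 6 ('a'): freq=2, skip
  Position 7 ('d'): freq=2, skip
  Position 8 ('c'): freq=2, skip
  No unique character found => answer = -1

-1


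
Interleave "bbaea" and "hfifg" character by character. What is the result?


Interleaving "bbaea" and "hfifg":
  Position 0: 'b' from first, 'h' from second => "bh"
  Position 1: 'b' from first, 'f' from second => "bf"
  Position 2: 'a' from first, 'i' from second => "ai"
  Position 3: 'e' from first, 'f' from second => "ef"
  Position 4: 'a' from first, 'g' from second => "ag"
Result: bhbfaiefag

bhbfaiefag


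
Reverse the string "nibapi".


Input: nibapi
Reading characters right to left:
  Position 5: 'i'
  Position 4: 'p'
  Position 3: 'a'
  Position 2: 'b'
  Position 1: 'i'
  Position 0: 'n'
Reversed: ipabin

ipabin


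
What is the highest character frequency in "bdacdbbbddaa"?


Input: bdacdbbbddaa
Character counts:
  'a': 3
  'b': 4
  'c': 1
  'd': 4
Maximum frequency: 4

4


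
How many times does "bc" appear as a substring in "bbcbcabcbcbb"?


Searching for "bc" in "bbcbcabcbcbb"
Scanning each position:
  Position 0: "bb" => no
  Position 1: "bc" => MATCH
  Position 2: "cb" => no
  Position 3: "bc" => MATCH
  Position 4: "ca" => no
  Position 5: "ab" => no
  Position 6: "bc" => MATCH
  Position 7: "cb" => no
  Position 8: "bc" => MATCH
  Position 9: "cb" => no
  Position 10: "bb" => no
Total occurrences: 4

4


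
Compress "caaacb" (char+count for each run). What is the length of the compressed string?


Input: caaacb
Runs:
  'c' x 1 => "c1"
  'a' x 3 => "a3"
  'c' x 1 => "c1"
  'b' x 1 => "b1"
Compressed: "c1a3c1b1"
Compressed length: 8

8


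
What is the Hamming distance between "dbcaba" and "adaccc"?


Comparing "dbcaba" and "adaccc" position by position:
  Position 0: 'd' vs 'a' => differ
  Position 1: 'b' vs 'd' => differ
  Position 2: 'c' vs 'a' => differ
  Position 3: 'a' vs 'c' => differ
  Position 4: 'b' vs 'c' => differ
  Position 5: 'a' vs 'c' => differ
Total differences (Hamming distance): 6

6


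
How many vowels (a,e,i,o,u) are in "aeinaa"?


Input: aeinaa
Checking each character:
  'a' at position 0: vowel (running total: 1)
  'e' at position 1: vowel (running total: 2)
  'i' at position 2: vowel (running total: 3)
  'n' at position 3: consonant
  'a' at position 4: vowel (running total: 4)
  'a' at position 5: vowel (running total: 5)
Total vowels: 5

5


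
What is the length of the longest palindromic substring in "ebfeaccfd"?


Input: "ebfeaccfd"
Checking substrings for palindromes:
  [5:7] "cc" (len 2) => palindrome
Longest palindromic substring: "cc" with length 2

2


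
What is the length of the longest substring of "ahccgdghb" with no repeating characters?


Input: "ahccgdghb"
Sliding window (track last position of each char):
  Position 0 ('a'): window [0,0] length 1 -- new best
  Position 1 ('h'): window [0,1] length 2 -- new best
  Position 2 ('c'): window [0,2] length 3 -- new best
  Position 3 ('c'): repeat (last at 2), move window start to 3
  Position 3 ('c'): window [3,3] length 1
  Position 4 ('g'): window [3,4] length 2
  Position 5 ('d'): window [3,5] length 3
  Position 6 ('g'): repeat (last at 4), move window start to 5
  Position 6 ('g'): window [5,6] length 2
  Position 7 ('h'): window [5,7] length 3
  Position 8 ('b'): window [5,8] length 4 -- new best
Longest substring with no repeats: "dghb" with length 4

4


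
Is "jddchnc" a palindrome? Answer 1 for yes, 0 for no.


Input: jddchnc
Reversed: cnhcddj
  Compare pos 0 ('j') with pos 6 ('c'): MISMATCH
  Compare pos 1 ('d') with pos 5 ('n'): MISMATCH
  Compare pos 2 ('d') with pos 4 ('h'): MISMATCH
Result: not a palindrome

0


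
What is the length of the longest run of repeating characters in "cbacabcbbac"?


Input: "cbacabcbbac"
Scanning for longest run:
  Position 1 ('b'): new char, reset run to 1
  Position 2 ('a'): new char, reset run to 1
  Position 3 ('c'): new char, reset run to 1
  Position 4 ('a'): new char, reset run to 1
  Position 5 ('b'): new char, reset run to 1
  Position 6 ('c'): new char, reset run to 1
  Position 7 ('b'): new char, reset run to 1
  Position 8 ('b'): continues run of 'b', length=2
  Position 9 ('a'): new char, reset run to 1
  Position 10 ('c'): new char, reset run to 1
Longest run: 'b' with length 2

2


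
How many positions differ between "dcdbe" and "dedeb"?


Comparing "dcdbe" and "dedeb" position by position:
  Position 0: 'd' vs 'd' => same
  Position 1: 'c' vs 'e' => DIFFER
  Position 2: 'd' vs 'd' => same
  Position 3: 'b' vs 'e' => DIFFER
  Position 4: 'e' vs 'b' => DIFFER
Positions that differ: 3

3


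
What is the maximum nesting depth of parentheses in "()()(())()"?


Input: "()()(())()"
Tracking depth:
  Position 0 '(': depth becomes 1
  Position 1 ')': depth becomes 0
  Position 2 '(': depth becomes 1
  Position 3 ')': depth becomes 0
  Position 4 '(': depth becomes 1
  Position 5 '(': depth becomes 2
  Position 6 ')': depth becomes 1
  Position 7 ')': depth becomes 0
  Position 8 '(': depth becomes 1
  Position 9 ')': depth becomes 0
Maximum depth reached: 2

2


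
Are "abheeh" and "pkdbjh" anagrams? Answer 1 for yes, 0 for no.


Strings: "abheeh", "pkdbjh"
Sorted first:  abeehh
Sorted second: bdhjkp
Differ at position 0: 'a' vs 'b' => not anagrams

0


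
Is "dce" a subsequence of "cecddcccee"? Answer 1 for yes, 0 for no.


Check if "dce" is a subsequence of "cecddcccee"
Greedy scan:
  Position 0 ('c'): no match needed
  Position 1 ('e'): no match needed
  Position 2 ('c'): no match needed
  Position 3 ('d'): matches sub[0] = 'd'
  Position 4 ('d'): no match needed
  Position 5 ('c'): matches sub[1] = 'c'
  Position 6 ('c'): no match needed
  Position 7 ('c'): no match needed
  Position 8 ('e'): matches sub[2] = 'e'
  Position 9 ('e'): no match needed
All 3 characters matched => is a subsequence

1


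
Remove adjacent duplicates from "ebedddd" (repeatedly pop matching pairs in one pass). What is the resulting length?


Input: ebedddd
Stack-based adjacent duplicate removal:
  Read 'e': push. Stack: e
  Read 'b': push. Stack: eb
  Read 'e': push. Stack: ebe
  Read 'd': push. Stack: ebed
  Read 'd': matches stack top 'd' => pop. Stack: ebe
  Read 'd': push. Stack: ebed
  Read 'd': matches stack top 'd' => pop. Stack: ebe
Final stack: "ebe" (length 3)

3


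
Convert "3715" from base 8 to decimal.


Input: "3715" in base 8
Positional expansion:
  Digit '3' (value 3) x 8^3 = 1536
  Digit '7' (value 7) x 8^2 = 448
  Digit '1' (value 1) x 8^1 = 8
  Digit '5' (value 5) x 8^0 = 5
Sum = 1997

1997


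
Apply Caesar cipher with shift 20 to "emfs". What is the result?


Caesar cipher: shift "emfs" by 20
  'e' (pos 4) + 20 = pos 24 = 'y'
  'm' (pos 12) + 20 = pos 6 = 'g'
  'f' (pos 5) + 20 = pos 25 = 'z'
  's' (pos 18) + 20 = pos 12 = 'm'
Result: ygzm

ygzm


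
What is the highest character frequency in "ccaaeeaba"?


Input: ccaaeeaba
Character counts:
  'a': 4
  'b': 1
  'c': 2
  'e': 2
Maximum frequency: 4

4


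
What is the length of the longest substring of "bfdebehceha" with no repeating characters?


Input: "bfdebehceha"
Sliding window (track last position of each char):
  Position 0 ('b'): window [0,0] length 1 -- new best
  Position 1 ('f'): window [0,1] length 2 -- new best
  Position 2 ('d'): window [0,2] length 3 -- new best
  Position 3 ('e'): window [0,3] length 4 -- new best
  Position 4 ('b'): repeat (last at 0), move window start to 1
  Position 4 ('b'): window [1,4] length 4
  Position 5 ('e'): repeat (last at 3), move window start to 4
  Position 5 ('e'): window [4,5] length 2
  Position 6 ('h'): window [4,6] length 3
  Position 7 ('c'): window [4,7] length 4
  Position 8 ('e'): repeat (last at 5), move window start to 6
  Position 8 ('e'): window [6,8] length 3
  Position 9 ('h'): repeat (last at 6), move window start to 7
  Position 9 ('h'): window [7,9] length 3
  Position 10 ('a'): window [7,10] length 4
Longest substring with no repeats: "bfde" with length 4

4


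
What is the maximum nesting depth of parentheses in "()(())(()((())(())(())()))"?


Input: "()(())(()((())(())(())()))"
Tracking depth:
  Position 0 '(': depth becomes 1
  Position 1 ')': depth becomes 0
  Position 2 '(': depth becomes 1
  Position 3 '(': depth becomes 2
  Position 4 ')': depth becomes 1
  Position 5 ')': depth becomes 0
  Position 6 '(': depth becomes 1
  Position 7 '(': depth becomes 2
  Position 8 ')': depth becomes 1
  Position 9 '(': depth becomes 2
  Position 10 '(': depth becomes 3
  Position 11 '(': depth becomes 4
  Position 12 ')': depth becomes 3
  Position 13 ')': depth becomes 2
  Position 14 '(': depth becomes 3
  Position 15 '(': depth becomes 4
  Position 16 ')': depth becomes 3
  Position 17 ')': depth becomes 2
  Position 18 '(': depth becomes 3
  Position 19 '(': depth becomes 4
  Position 20 ')': depth becomes 3
  Position 21 ')': depth becomes 2
  Position 22 '(': depth becomes 3
  Position 23 ')': depth becomes 2
  Position 24 ')': depth becomes 1
  Position 25 ')': depth becomes 0
Maximum depth reached: 4

4


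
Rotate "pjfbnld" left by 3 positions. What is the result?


Input: "pjfbnld", rotate left by 3
First 3 characters: "pjf"
Remaining characters: "bnld"
Concatenate remaining + first: "bnld" + "pjf" = "bnldpjf"

bnldpjf


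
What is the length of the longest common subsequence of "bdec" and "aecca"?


LCS of "bdec" and "aecca"
DP table:
           a    e    c    c    a
      0    0    0    0    0    0
  b   0    0    0    0    0    0
  d   0    0    0    0    0    0
  e   0    0    1    1    1    1
  c   0    0    1    2    2    2
LCS length = dp[4][5] = 2

2


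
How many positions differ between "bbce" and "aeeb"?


Comparing "bbce" and "aeeb" position by position:
  Position 0: 'b' vs 'a' => DIFFER
  Position 1: 'b' vs 'e' => DIFFER
  Position 2: 'c' vs 'e' => DIFFER
  Position 3: 'e' vs 'b' => DIFFER
Positions that differ: 4

4


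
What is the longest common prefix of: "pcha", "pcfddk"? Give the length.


Words: pcha, pcfddk
  Position 0: all 'p' => match
  Position 1: all 'c' => match
  Position 2: ('h', 'f') => mismatch, stop
LCP = "pc" (length 2)

2


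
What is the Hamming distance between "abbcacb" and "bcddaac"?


Comparing "abbcacb" and "bcddaac" position by position:
  Position 0: 'a' vs 'b' => differ
  Position 1: 'b' vs 'c' => differ
  Position 2: 'b' vs 'd' => differ
  Position 3: 'c' vs 'd' => differ
  Position 4: 'a' vs 'a' => same
  Position 5: 'c' vs 'a' => differ
  Position 6: 'b' vs 'c' => differ
Total differences (Hamming distance): 6

6


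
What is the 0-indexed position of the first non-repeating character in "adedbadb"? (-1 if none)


Input: adedbadb
Character frequencies:
  'a': 2
  'b': 2
  'd': 3
  'e': 1
Scanning left to right for freq == 1:
  Position 0 ('a'): freq=2, skip
  Position 1 ('d'): freq=3, skip
  Position 2 ('e'): unique! => answer = 2

2


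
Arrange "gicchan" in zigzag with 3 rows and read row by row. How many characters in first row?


Zigzag "gicchan" into 3 rows:
Placing characters:
  'g' => row 0
  'i' => row 1
  'c' => row 2
  'c' => row 1
  'h' => row 0
  'a' => row 1
  'n' => row 2
Rows:
  Row 0: "gh"
  Row 1: "ica"
  Row 2: "cn"
First row length: 2

2


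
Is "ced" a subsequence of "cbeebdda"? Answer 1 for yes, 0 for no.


Check if "ced" is a subsequence of "cbeebdda"
Greedy scan:
  Position 0 ('c'): matches sub[0] = 'c'
  Position 1 ('b'): no match needed
  Position 2 ('e'): matches sub[1] = 'e'
  Position 3 ('e'): no match needed
  Position 4 ('b'): no match needed
  Position 5 ('d'): matches sub[2] = 'd'
  Position 6 ('d'): no match needed
  Position 7 ('a'): no match needed
All 3 characters matched => is a subsequence

1


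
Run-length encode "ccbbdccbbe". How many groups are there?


Input: ccbbdccbbe
Scanning for consecutive runs:
  Group 1: 'c' x 2 (positions 0-1)
  Group 2: 'b' x 2 (positions 2-3)
  Group 3: 'd' x 1 (positions 4-4)
  Group 4: 'c' x 2 (positions 5-6)
  Group 5: 'b' x 2 (positions 7-8)
  Group 6: 'e' x 1 (positions 9-9)
Total groups: 6

6


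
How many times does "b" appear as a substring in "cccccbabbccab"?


Searching for "b" in "cccccbabbccab"
Scanning each position:
  Position 0: "c" => no
  Position 1: "c" => no
  Position 2: "c" => no
  Position 3: "c" => no
  Position 4: "c" => no
  Position 5: "b" => MATCH
  Position 6: "a" => no
  Position 7: "b" => MATCH
  Position 8: "b" => MATCH
  Position 9: "c" => no
  Position 10: "c" => no
  Position 11: "a" => no
  Position 12: "b" => MATCH
Total occurrences: 4

4


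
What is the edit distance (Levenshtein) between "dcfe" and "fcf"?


Computing edit distance: "dcfe" -> "fcf"
DP table:
           f    c    f
      0    1    2    3
  d   1    1    2    3
  c   2    2    1    2
  f   3    2    2    1
  e   4    3    3    2
Edit distance = dp[4][3] = 2

2


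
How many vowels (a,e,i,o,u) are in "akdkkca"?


Input: akdkkca
Checking each character:
  'a' at position 0: vowel (running total: 1)
  'k' at position 1: consonant
  'd' at position 2: consonant
  'k' at position 3: consonant
  'k' at position 4: consonant
  'c' at position 5: consonant
  'a' at position 6: vowel (running total: 2)
Total vowels: 2

2


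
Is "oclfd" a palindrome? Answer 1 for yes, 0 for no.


Input: oclfd
Reversed: dflco
  Compare pos 0 ('o') with pos 4 ('d'): MISMATCH
  Compare pos 1 ('c') with pos 3 ('f'): MISMATCH
Result: not a palindrome

0


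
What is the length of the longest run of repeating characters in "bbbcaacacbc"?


Input: "bbbcaacacbc"
Scanning for longest run:
  Position 1 ('b'): continues run of 'b', length=2
  Position 2 ('b'): continues run of 'b', length=3
  Position 3 ('c'): new char, reset run to 1
  Position 4 ('a'): new char, reset run to 1
  Position 5 ('a'): continues run of 'a', length=2
  Position 6 ('c'): new char, reset run to 1
  Position 7 ('a'): new char, reset run to 1
  Position 8 ('c'): new char, reset run to 1
  Position 9 ('b'): new char, reset run to 1
  Position 10 ('c'): new char, reset run to 1
Longest run: 'b' with length 3

3


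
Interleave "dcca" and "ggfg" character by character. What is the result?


Interleaving "dcca" and "ggfg":
  Position 0: 'd' from first, 'g' from second => "dg"
  Position 1: 'c' from first, 'g' from second => "cg"
  Position 2: 'c' from first, 'f' from second => "cf"
  Position 3: 'a' from first, 'g' from second => "ag"
Result: dgcgcfag

dgcgcfag


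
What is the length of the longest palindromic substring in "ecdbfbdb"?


Input: "ecdbfbdb"
Checking substrings for palindromes:
  [2:7] "dbfbd" (len 5) => palindrome
  [3:6] "bfb" (len 3) => palindrome
  [5:8] "bdb" (len 3) => palindrome
Longest palindromic substring: "dbfbd" with length 5

5


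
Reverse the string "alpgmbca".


Input: alpgmbca
Reading characters right to left:
  Position 7: 'a'
  Position 6: 'c'
  Position 5: 'b'
  Position 4: 'm'
  Position 3: 'g'
  Position 2: 'p'
  Position 1: 'l'
  Position 0: 'a'
Reversed: acbmgpla

acbmgpla


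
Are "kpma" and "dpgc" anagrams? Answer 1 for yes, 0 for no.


Strings: "kpma", "dpgc"
Sorted first:  akmp
Sorted second: cdgp
Differ at position 0: 'a' vs 'c' => not anagrams

0


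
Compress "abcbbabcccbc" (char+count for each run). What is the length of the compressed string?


Input: abcbbabcccbc
Runs:
  'a' x 1 => "a1"
  'b' x 1 => "b1"
  'c' x 1 => "c1"
  'b' x 2 => "b2"
  'a' x 1 => "a1"
  'b' x 1 => "b1"
  'c' x 3 => "c3"
  'b' x 1 => "b1"
  'c' x 1 => "c1"
Compressed: "a1b1c1b2a1b1c3b1c1"
Compressed length: 18

18


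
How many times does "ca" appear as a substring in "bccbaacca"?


Searching for "ca" in "bccbaacca"
Scanning each position:
  Position 0: "bc" => no
  Position 1: "cc" => no
  Position 2: "cb" => no
  Position 3: "ba" => no
  Position 4: "aa" => no
  Position 5: "ac" => no
  Position 6: "cc" => no
  Position 7: "ca" => MATCH
Total occurrences: 1

1


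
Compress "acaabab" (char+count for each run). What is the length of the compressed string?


Input: acaabab
Runs:
  'a' x 1 => "a1"
  'c' x 1 => "c1"
  'a' x 2 => "a2"
  'b' x 1 => "b1"
  'a' x 1 => "a1"
  'b' x 1 => "b1"
Compressed: "a1c1a2b1a1b1"
Compressed length: 12

12


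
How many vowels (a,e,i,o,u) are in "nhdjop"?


Input: nhdjop
Checking each character:
  'n' at position 0: consonant
  'h' at position 1: consonant
  'd' at position 2: consonant
  'j' at position 3: consonant
  'o' at position 4: vowel (running total: 1)
  'p' at position 5: consonant
Total vowels: 1

1


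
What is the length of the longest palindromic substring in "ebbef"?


Input: "ebbef"
Checking substrings for palindromes:
  [0:4] "ebbe" (len 4) => palindrome
  [1:3] "bb" (len 2) => palindrome
Longest palindromic substring: "ebbe" with length 4

4


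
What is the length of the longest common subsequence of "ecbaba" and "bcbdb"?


LCS of "ecbaba" and "bcbdb"
DP table:
           b    c    b    d    b
      0    0    0    0    0    0
  e   0    0    0    0    0    0
  c   0    0    1    1    1    1
  b   0    1    1    2    2    2
  a   0    1    1    2    2    2
  b   0    1    1    2    2    3
  a   0    1    1    2    2    3
LCS length = dp[6][5] = 3

3


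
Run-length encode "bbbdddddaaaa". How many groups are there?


Input: bbbdddddaaaa
Scanning for consecutive runs:
  Group 1: 'b' x 3 (positions 0-2)
  Group 2: 'd' x 5 (positions 3-7)
  Group 3: 'a' x 4 (positions 8-11)
Total groups: 3

3


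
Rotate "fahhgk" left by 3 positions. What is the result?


Input: "fahhgk", rotate left by 3
First 3 characters: "fah"
Remaining characters: "hgk"
Concatenate remaining + first: "hgk" + "fah" = "hgkfah"

hgkfah


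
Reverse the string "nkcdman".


Input: nkcdman
Reading characters right to left:
  Position 6: 'n'
  Position 5: 'a'
  Position 4: 'm'
  Position 3: 'd'
  Position 2: 'c'
  Position 1: 'k'
  Position 0: 'n'
Reversed: namdckn

namdckn


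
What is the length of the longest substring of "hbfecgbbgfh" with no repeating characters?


Input: "hbfecgbbgfh"
Sliding window (track last position of each char):
  Position 0 ('h'): window [0,0] length 1 -- new best
  Position 1 ('b'): window [0,1] length 2 -- new best
  Position 2 ('f'): window [0,2] length 3 -- new best
  Position 3 ('e'): window [0,3] length 4 -- new best
  Position 4 ('c'): window [0,4] length 5 -- new best
  Position 5 ('g'): window [0,5] length 6 -- new best
  Position 6 ('b'): repeat (last at 1), move window start to 2
  Position 6 ('b'): window [2,6] length 5
  Position 7 ('b'): repeat (last at 6), move window start to 7
  Position 7 ('b'): window [7,7] length 1
  Position 8 ('g'): window [7,8] length 2
  Position 9 ('f'): window [7,9] length 3
  Position 10 ('h'): window [7,10] length 4
Longest substring with no repeats: "hbfecg" with length 6

6


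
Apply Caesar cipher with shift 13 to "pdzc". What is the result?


Caesar cipher: shift "pdzc" by 13
  'p' (pos 15) + 13 = pos 2 = 'c'
  'd' (pos 3) + 13 = pos 16 = 'q'
  'z' (pos 25) + 13 = pos 12 = 'm'
  'c' (pos 2) + 13 = pos 15 = 'p'
Result: cqmp

cqmp


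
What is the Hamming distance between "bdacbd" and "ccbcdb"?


Comparing "bdacbd" and "ccbcdb" position by position:
  Position 0: 'b' vs 'c' => differ
  Position 1: 'd' vs 'c' => differ
  Position 2: 'a' vs 'b' => differ
  Position 3: 'c' vs 'c' => same
  Position 4: 'b' vs 'd' => differ
  Position 5: 'd' vs 'b' => differ
Total differences (Hamming distance): 5

5


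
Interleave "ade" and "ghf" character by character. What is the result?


Interleaving "ade" and "ghf":
  Position 0: 'a' from first, 'g' from second => "ag"
  Position 1: 'd' from first, 'h' from second => "dh"
  Position 2: 'e' from first, 'f' from second => "ef"
Result: agdhef

agdhef


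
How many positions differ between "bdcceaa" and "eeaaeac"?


Comparing "bdcceaa" and "eeaaeac" position by position:
  Position 0: 'b' vs 'e' => DIFFER
  Position 1: 'd' vs 'e' => DIFFER
  Position 2: 'c' vs 'a' => DIFFER
  Position 3: 'c' vs 'a' => DIFFER
  Position 4: 'e' vs 'e' => same
  Position 5: 'a' vs 'a' => same
  Position 6: 'a' vs 'c' => DIFFER
Positions that differ: 5

5


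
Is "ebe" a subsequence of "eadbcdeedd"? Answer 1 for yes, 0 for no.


Check if "ebe" is a subsequence of "eadbcdeedd"
Greedy scan:
  Position 0 ('e'): matches sub[0] = 'e'
  Position 1 ('a'): no match needed
  Position 2 ('d'): no match needed
  Position 3 ('b'): matches sub[1] = 'b'
  Position 4 ('c'): no match needed
  Position 5 ('d'): no match needed
  Position 6 ('e'): matches sub[2] = 'e'
  Position 7 ('e'): no match needed
  Position 8 ('d'): no match needed
  Position 9 ('d'): no match needed
All 3 characters matched => is a subsequence

1


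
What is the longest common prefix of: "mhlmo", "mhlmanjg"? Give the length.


Words: mhlmo, mhlmanjg
  Position 0: all 'm' => match
  Position 1: all 'h' => match
  Position 2: all 'l' => match
  Position 3: all 'm' => match
  Position 4: ('o', 'a') => mismatch, stop
LCP = "mhlm" (length 4)

4


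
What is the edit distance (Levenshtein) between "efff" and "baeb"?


Computing edit distance: "efff" -> "baeb"
DP table:
           b    a    e    b
      0    1    2    3    4
  e   1    1    2    2    3
  f   2    2    2    3    3
  f   3    3    3    3    4
  f   4    4    4    4    4
Edit distance = dp[4][4] = 4

4


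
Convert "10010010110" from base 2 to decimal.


Input: "10010010110" in base 2
Positional expansion:
  Digit '1' (value 1) x 2^10 = 1024
  Digit '0' (value 0) x 2^9 = 0
  Digit '0' (value 0) x 2^8 = 0
  Digit '1' (value 1) x 2^7 = 128
  Digit '0' (value 0) x 2^6 = 0
  Digit '0' (value 0) x 2^5 = 0
  Digit '1' (value 1) x 2^4 = 16
  Digit '0' (value 0) x 2^3 = 0
  Digit '1' (value 1) x 2^2 = 4
  Digit '1' (value 1) x 2^1 = 2
  Digit '0' (value 0) x 2^0 = 0
Sum = 1174

1174


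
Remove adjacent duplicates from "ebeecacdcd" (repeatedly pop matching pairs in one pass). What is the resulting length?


Input: ebeecacdcd
Stack-based adjacent duplicate removal:
  Read 'e': push. Stack: e
  Read 'b': push. Stack: eb
  Read 'e': push. Stack: ebe
  Read 'e': matches stack top 'e' => pop. Stack: eb
  Read 'c': push. Stack: ebc
  Read 'a': push. Stack: ebca
  Read 'c': push. Stack: ebcac
  Read 'd': push. Stack: ebcacd
  Read 'c': push. Stack: ebcacdc
  Read 'd': push. Stack: ebcacdcd
Final stack: "ebcacdcd" (length 8)

8


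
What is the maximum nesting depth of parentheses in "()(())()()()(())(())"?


Input: "()(())()()()(())(())"
Tracking depth:
  Position 0 '(': depth becomes 1
  Position 1 ')': depth becomes 0
  Position 2 '(': depth becomes 1
  Position 3 '(': depth becomes 2
  Position 4 ')': depth becomes 1
  Position 5 ')': depth becomes 0
  Position 6 '(': depth becomes 1
  Position 7 ')': depth becomes 0
  Position 8 '(': depth becomes 1
  Position 9 ')': depth becomes 0
  Position 10 '(': depth becomes 1
  Position 11 ')': depth becomes 0
  Position 12 '(': depth becomes 1
  Position 13 '(': depth becomes 2
  Position 14 ')': depth becomes 1
  Position 15 ')': depth becomes 0
  Position 16 '(': depth becomes 1
  Position 17 '(': depth becomes 2
  Position 18 ')': depth becomes 1
  Position 19 ')': depth becomes 0
Maximum depth reached: 2

2


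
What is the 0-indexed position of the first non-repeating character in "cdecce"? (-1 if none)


Input: cdecce
Character frequencies:
  'c': 3
  'd': 1
  'e': 2
Scanning left to right for freq == 1:
  Position 0 ('c'): freq=3, skip
  Position 1 ('d'): unique! => answer = 1

1


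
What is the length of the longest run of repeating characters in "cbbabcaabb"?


Input: "cbbabcaabb"
Scanning for longest run:
  Position 1 ('b'): new char, reset run to 1
  Position 2 ('b'): continues run of 'b', length=2
  Position 3 ('a'): new char, reset run to 1
  Position 4 ('b'): new char, reset run to 1
  Position 5 ('c'): new char, reset run to 1
  Position 6 ('a'): new char, reset run to 1
  Position 7 ('a'): continues run of 'a', length=2
  Position 8 ('b'): new char, reset run to 1
  Position 9 ('b'): continues run of 'b', length=2
Longest run: 'b' with length 2

2


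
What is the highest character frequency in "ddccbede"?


Input: ddccbede
Character counts:
  'b': 1
  'c': 2
  'd': 3
  'e': 2
Maximum frequency: 3

3


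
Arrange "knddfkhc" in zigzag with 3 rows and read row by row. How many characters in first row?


Zigzag "knddfkhc" into 3 rows:
Placing characters:
  'k' => row 0
  'n' => row 1
  'd' => row 2
  'd' => row 1
  'f' => row 0
  'k' => row 1
  'h' => row 2
  'c' => row 1
Rows:
  Row 0: "kf"
  Row 1: "ndkc"
  Row 2: "dh"
First row length: 2

2


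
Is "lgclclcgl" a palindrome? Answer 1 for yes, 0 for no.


Input: lgclclcgl
Reversed: lgclclcgl
  Compare pos 0 ('l') with pos 8 ('l'): match
  Compare pos 1 ('g') with pos 7 ('g'): match
  Compare pos 2 ('c') with pos 6 ('c'): match
  Compare pos 3 ('l') with pos 5 ('l'): match
Result: palindrome

1


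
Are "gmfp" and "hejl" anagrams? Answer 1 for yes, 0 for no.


Strings: "gmfp", "hejl"
Sorted first:  fgmp
Sorted second: ehjl
Differ at position 0: 'f' vs 'e' => not anagrams

0


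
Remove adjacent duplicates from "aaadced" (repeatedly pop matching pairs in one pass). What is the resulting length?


Input: aaadced
Stack-based adjacent duplicate removal:
  Read 'a': push. Stack: a
  Read 'a': matches stack top 'a' => pop. Stack: (empty)
  Read 'a': push. Stack: a
  Read 'd': push. Stack: ad
  Read 'c': push. Stack: adc
  Read 'e': push. Stack: adce
  Read 'd': push. Stack: adced
Final stack: "adced" (length 5)

5


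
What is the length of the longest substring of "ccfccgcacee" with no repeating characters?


Input: "ccfccgcacee"
Sliding window (track last position of each char):
  Position 0 ('c'): window [0,0] length 1 -- new best
  Position 1 ('c'): repeat (last at 0), move window start to 1
  Position 1 ('c'): window [1,1] length 1
  Position 2 ('f'): window [1,2] length 2 -- new best
  Position 3 ('c'): repeat (last at 1), move window start to 2
  Position 3 ('c'): window [2,3] length 2
  Position 4 ('c'): repeat (last at 3), move window start to 4
  Position 4 ('c'): window [4,4] length 1
  Position 5 ('g'): window [4,5] length 2
  Position 6 ('c'): repeat (last at 4), move window start to 5
  Position 6 ('c'): window [5,6] length 2
  Position 7 ('a'): window [5,7] length 3 -- new best
  Position 8 ('c'): repeat (last at 6), move window start to 7
  Position 8 ('c'): window [7,8] length 2
  Position 9 ('e'): window [7,9] length 3
  Position 10 ('e'): repeat (last at 9), move window start to 10
  Position 10 ('e'): window [10,10] length 1
Longest substring with no repeats: "gca" with length 3

3


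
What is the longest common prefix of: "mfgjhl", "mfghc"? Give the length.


Words: mfgjhl, mfghc
  Position 0: all 'm' => match
  Position 1: all 'f' => match
  Position 2: all 'g' => match
  Position 3: ('j', 'h') => mismatch, stop
LCP = "mfg" (length 3)

3


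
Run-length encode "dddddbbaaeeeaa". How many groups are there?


Input: dddddbbaaeeeaa
Scanning for consecutive runs:
  Group 1: 'd' x 5 (positions 0-4)
  Group 2: 'b' x 2 (positions 5-6)
  Group 3: 'a' x 2 (positions 7-8)
  Group 4: 'e' x 3 (positions 9-11)
  Group 5: 'a' x 2 (positions 12-13)
Total groups: 5

5


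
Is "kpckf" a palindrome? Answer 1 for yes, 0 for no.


Input: kpckf
Reversed: fkcpk
  Compare pos 0 ('k') with pos 4 ('f'): MISMATCH
  Compare pos 1 ('p') with pos 3 ('k'): MISMATCH
Result: not a palindrome

0


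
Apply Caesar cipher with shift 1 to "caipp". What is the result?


Caesar cipher: shift "caipp" by 1
  'c' (pos 2) + 1 = pos 3 = 'd'
  'a' (pos 0) + 1 = pos 1 = 'b'
  'i' (pos 8) + 1 = pos 9 = 'j'
  'p' (pos 15) + 1 = pos 16 = 'q'
  'p' (pos 15) + 1 = pos 16 = 'q'
Result: dbjqq

dbjqq


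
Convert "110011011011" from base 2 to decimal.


Input: "110011011011" in base 2
Positional expansion:
  Digit '1' (value 1) x 2^11 = 2048
  Digit '1' (value 1) x 2^10 = 1024
  Digit '0' (value 0) x 2^9 = 0
  Digit '0' (value 0) x 2^8 = 0
  Digit '1' (value 1) x 2^7 = 128
  Digit '1' (value 1) x 2^6 = 64
  Digit '0' (value 0) x 2^5 = 0
  Digit '1' (value 1) x 2^4 = 16
  Digit '1' (value 1) x 2^3 = 8
  Digit '0' (value 0) x 2^2 = 0
  Digit '1' (value 1) x 2^1 = 2
  Digit '1' (value 1) x 2^0 = 1
Sum = 3291

3291


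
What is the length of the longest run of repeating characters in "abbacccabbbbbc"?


Input: "abbacccabbbbbc"
Scanning for longest run:
  Position 1 ('b'): new char, reset run to 1
  Position 2 ('b'): continues run of 'b', length=2
  Position 3 ('a'): new char, reset run to 1
  Position 4 ('c'): new char, reset run to 1
  Position 5 ('c'): continues run of 'c', length=2
  Position 6 ('c'): continues run of 'c', length=3
  Position 7 ('a'): new char, reset run to 1
  Position 8 ('b'): new char, reset run to 1
  Position 9 ('b'): continues run of 'b', length=2
  Position 10 ('b'): continues run of 'b', length=3
  Position 11 ('b'): continues run of 'b', length=4
  Position 12 ('b'): continues run of 'b', length=5
  Position 13 ('c'): new char, reset run to 1
Longest run: 'b' with length 5

5


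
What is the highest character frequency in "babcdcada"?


Input: babcdcada
Character counts:
  'a': 3
  'b': 2
  'c': 2
  'd': 2
Maximum frequency: 3

3


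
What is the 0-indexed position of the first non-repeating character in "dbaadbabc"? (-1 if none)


Input: dbaadbabc
Character frequencies:
  'a': 3
  'b': 3
  'c': 1
  'd': 2
Scanning left to right for freq == 1:
  Position 0 ('d'): freq=2, skip
  Position 1 ('b'): freq=3, skip
  Position 2 ('a'): freq=3, skip
  Position 3 ('a'): freq=3, skip
  Position 4 ('d'): freq=2, skip
  Position 5 ('b'): freq=3, skip
  Position 6 ('a'): freq=3, skip
  Position 7 ('b'): freq=3, skip
  Position 8 ('c'): unique! => answer = 8

8


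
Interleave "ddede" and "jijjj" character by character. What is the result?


Interleaving "ddede" and "jijjj":
  Position 0: 'd' from first, 'j' from second => "dj"
  Position 1: 'd' from first, 'i' from second => "di"
  Position 2: 'e' from first, 'j' from second => "ej"
  Position 3: 'd' from first, 'j' from second => "dj"
  Position 4: 'e' from first, 'j' from second => "ej"
Result: djdiejdjej

djdiejdjej


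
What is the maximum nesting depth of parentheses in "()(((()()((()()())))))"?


Input: "()(((()()((()()())))))"
Tracking depth:
  Position 0 '(': depth becomes 1
  Position 1 ')': depth becomes 0
  Position 2 '(': depth becomes 1
  Position 3 '(': depth becomes 2
  Position 4 '(': depth becomes 3
  Position 5 '(': depth becomes 4
  Position 6 ')': depth becomes 3
  Position 7 '(': depth becomes 4
  Position 8 ')': depth becomes 3
  Position 9 '(': depth becomes 4
  Position 10 '(': depth becomes 5
  Position 11 '(': depth becomes 6
  Position 12 ')': depth becomes 5
  Position 13 '(': depth becomes 6
  Position 14 ')': depth becomes 5
  Position 15 '(': depth becomes 6
  Position 16 ')': depth becomes 5
  Position 17 ')': depth becomes 4
  Position 18 ')': depth becomes 3
  Position 19 ')': depth becomes 2
  Position 20 ')': depth becomes 1
  Position 21 ')': depth becomes 0
Maximum depth reached: 6

6


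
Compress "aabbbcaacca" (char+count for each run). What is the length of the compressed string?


Input: aabbbcaacca
Runs:
  'a' x 2 => "a2"
  'b' x 3 => "b3"
  'c' x 1 => "c1"
  'a' x 2 => "a2"
  'c' x 2 => "c2"
  'a' x 1 => "a1"
Compressed: "a2b3c1a2c2a1"
Compressed length: 12

12


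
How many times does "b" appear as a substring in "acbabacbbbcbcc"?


Searching for "b" in "acbabacbbbcbcc"
Scanning each position:
  Position 0: "a" => no
  Position 1: "c" => no
  Position 2: "b" => MATCH
  Position 3: "a" => no
  Position 4: "b" => MATCH
  Position 5: "a" => no
  Position 6: "c" => no
  Position 7: "b" => MATCH
  Position 8: "b" => MATCH
  Position 9: "b" => MATCH
  Position 10: "c" => no
  Position 11: "b" => MATCH
  Position 12: "c" => no
  Position 13: "c" => no
Total occurrences: 6

6


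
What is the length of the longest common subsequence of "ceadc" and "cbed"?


LCS of "ceadc" and "cbed"
DP table:
           c    b    e    d
      0    0    0    0    0
  c   0    1    1    1    1
  e   0    1    1    2    2
  a   0    1    1    2    2
  d   0    1    1    2    3
  c   0    1    1    2    3
LCS length = dp[5][4] = 3

3


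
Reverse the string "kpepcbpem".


Input: kpepcbpem
Reading characters right to left:
  Position 8: 'm'
  Position 7: 'e'
  Position 6: 'p'
  Position 5: 'b'
  Position 4: 'c'
  Position 3: 'p'
  Position 2: 'e'
  Position 1: 'p'
  Position 0: 'k'
Reversed: mepbcpepk

mepbcpepk


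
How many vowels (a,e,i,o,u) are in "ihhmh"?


Input: ihhmh
Checking each character:
  'i' at position 0: vowel (running total: 1)
  'h' at position 1: consonant
  'h' at position 2: consonant
  'm' at position 3: consonant
  'h' at position 4: consonant
Total vowels: 1

1


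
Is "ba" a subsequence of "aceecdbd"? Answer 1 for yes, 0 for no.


Check if "ba" is a subsequence of "aceecdbd"
Greedy scan:
  Position 0 ('a'): no match needed
  Position 1 ('c'): no match needed
  Position 2 ('e'): no match needed
  Position 3 ('e'): no match needed
  Position 4 ('c'): no match needed
  Position 5 ('d'): no match needed
  Position 6 ('b'): matches sub[0] = 'b'
  Position 7 ('d'): no match needed
Only matched 1/2 characters => not a subsequence

0
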